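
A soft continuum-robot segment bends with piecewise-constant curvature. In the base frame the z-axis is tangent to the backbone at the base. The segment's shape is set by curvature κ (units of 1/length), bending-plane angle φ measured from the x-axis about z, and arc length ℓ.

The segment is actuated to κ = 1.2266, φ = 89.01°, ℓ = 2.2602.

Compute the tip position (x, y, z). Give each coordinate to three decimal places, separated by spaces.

θ = κ·ℓ = 1.2266 × 2.2602 = 2.77236 rad
ρ = (1 − cos θ)/κ = (1 − -0.93261)/1.2266 = 1.57558
z = sin θ / κ = 0.36090/1.2266 = 0.29423
x = ρ cos φ = 1.57558 × cos(89.01°) = 0.02722
y = ρ sin φ = 1.57558 × sin(89.01°) = 1.57534

0.027 1.575 0.294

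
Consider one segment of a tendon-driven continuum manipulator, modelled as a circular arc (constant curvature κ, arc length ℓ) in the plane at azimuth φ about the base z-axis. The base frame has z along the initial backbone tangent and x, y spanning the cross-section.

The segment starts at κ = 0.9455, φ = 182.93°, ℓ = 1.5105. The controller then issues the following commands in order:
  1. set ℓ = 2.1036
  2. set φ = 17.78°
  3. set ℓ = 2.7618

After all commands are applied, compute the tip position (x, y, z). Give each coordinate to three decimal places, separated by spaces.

1.876 0.602 0.535

initial: κ=0.9455, φ=182.93°, ℓ=1.5105
cmd 1: set ℓ=2.1036 → (κ,φ,ℓ)=(0.9455,182.93°,2.1036) → tip=(-1.4852,-0.0760,0.9665)
cmd 2: set φ=17.78° → (κ,φ,ℓ)=(0.9455,17.78°,2.1036) → tip=(1.4161,0.4541,0.9665)
cmd 3: set ℓ=2.7618 → (κ,φ,ℓ)=(0.9455,17.78°,2.7618) → tip=(1.8759,0.6016,0.5350)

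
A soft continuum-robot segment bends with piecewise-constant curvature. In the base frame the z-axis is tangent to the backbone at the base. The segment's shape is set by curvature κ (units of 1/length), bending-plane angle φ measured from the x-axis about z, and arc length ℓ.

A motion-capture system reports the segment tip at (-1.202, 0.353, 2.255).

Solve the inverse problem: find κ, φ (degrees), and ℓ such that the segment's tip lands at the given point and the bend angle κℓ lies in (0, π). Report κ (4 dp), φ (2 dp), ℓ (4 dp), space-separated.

0.3765 163.63 2.6936

ρ = √(x²+y²) = √(-1.202² + 0.353²) = 1.25276
φ = atan2(y, x) mod 360° = atan2(0.353, -1.202) = 163.6337°
|p|² = ρ² + z² = 1.25276² + 2.255² = 6.65444
κ = 2ρ / |p|² = 2×1.25276 / 6.65444 = 0.37652
θ = 2·atan2(ρ, z) = 2·atan2(1.25276, 2.255) = 1.01419 rad
ℓ = θ/κ = 1.01419/0.37652 = 2.69358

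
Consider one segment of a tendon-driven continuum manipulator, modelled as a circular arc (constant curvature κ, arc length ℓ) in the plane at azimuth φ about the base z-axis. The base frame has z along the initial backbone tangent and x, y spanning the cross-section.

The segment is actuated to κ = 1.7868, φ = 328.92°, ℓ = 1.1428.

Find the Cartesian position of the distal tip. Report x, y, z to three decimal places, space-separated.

θ = κ·ℓ = 1.7868 × 1.1428 = 2.04196 rad
ρ = (1 − cos θ)/κ = (1 − -0.45392)/1.7868 = 0.81370
z = sin θ / κ = 0.89104/1.7868 = 0.49868
x = ρ cos φ = 0.81370 × cos(328.92°) = 0.69689
y = ρ sin φ = 0.81370 × sin(328.92°) = -0.42006

0.697 -0.420 0.499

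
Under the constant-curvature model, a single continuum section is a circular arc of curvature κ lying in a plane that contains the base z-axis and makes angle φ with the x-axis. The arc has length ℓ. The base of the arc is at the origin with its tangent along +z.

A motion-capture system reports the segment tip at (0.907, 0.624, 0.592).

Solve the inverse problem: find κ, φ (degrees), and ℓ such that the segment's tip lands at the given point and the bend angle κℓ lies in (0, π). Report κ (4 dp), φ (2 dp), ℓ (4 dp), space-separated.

ρ = √(x²+y²) = √(0.907² + 0.624²) = 1.10092
φ = atan2(y, x) mod 360° = atan2(0.624, 0.907) = 34.5273°
|p|² = ρ² + z² = 1.10092² + 0.592² = 1.56249
κ = 2ρ / |p|² = 2×1.10092 / 1.56249 = 1.40919
θ = 2·atan2(ρ, z) = 2·atan2(1.10092, 0.592) = 2.15484 rad
ℓ = θ/κ = 2.15484/1.40919 = 1.52914

1.4092 34.53 1.5291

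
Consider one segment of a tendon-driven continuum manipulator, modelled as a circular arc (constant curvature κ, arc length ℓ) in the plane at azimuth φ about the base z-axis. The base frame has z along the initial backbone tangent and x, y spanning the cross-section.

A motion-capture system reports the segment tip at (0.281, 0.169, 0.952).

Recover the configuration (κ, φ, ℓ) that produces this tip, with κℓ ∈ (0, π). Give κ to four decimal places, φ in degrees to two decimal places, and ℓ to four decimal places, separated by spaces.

0.6469 31.02 1.0256

ρ = √(x²+y²) = √(0.281² + 0.169²) = 0.32791
φ = atan2(y, x) mod 360° = atan2(0.169, 0.281) = 31.0237°
|p|² = ρ² + z² = 0.32791² + 0.952² = 1.01383
κ = 2ρ / |p|² = 2×0.32791 / 1.01383 = 0.64687
θ = 2·atan2(ρ, z) = 2·atan2(0.32791, 0.952) = 0.66342 rad
ℓ = θ/κ = 0.66342/0.64687 = 1.02559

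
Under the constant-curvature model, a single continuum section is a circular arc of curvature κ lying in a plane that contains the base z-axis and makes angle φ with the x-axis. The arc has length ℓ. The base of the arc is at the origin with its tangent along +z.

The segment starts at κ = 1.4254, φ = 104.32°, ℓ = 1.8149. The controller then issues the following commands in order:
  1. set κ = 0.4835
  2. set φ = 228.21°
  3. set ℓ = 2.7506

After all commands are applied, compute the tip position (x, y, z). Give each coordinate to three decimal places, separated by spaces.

-1.049 -1.174 2.009

initial: κ=1.4254, φ=104.32°, ℓ=1.8149
cmd 1: set κ=0.4835 → (κ,φ,ℓ)=(0.4835,104.32°,1.8149) → tip=(-0.1846,0.7233,1.5908)
cmd 2: set φ=228.21° → (κ,φ,ℓ)=(0.4835,228.21°,1.8149) → tip=(-0.4975,-0.5566,1.5908)
cmd 3: set ℓ=2.7506 → (κ,φ,ℓ)=(0.4835,228.21°,2.7506) → tip=(-1.0495,-1.1742,2.0085)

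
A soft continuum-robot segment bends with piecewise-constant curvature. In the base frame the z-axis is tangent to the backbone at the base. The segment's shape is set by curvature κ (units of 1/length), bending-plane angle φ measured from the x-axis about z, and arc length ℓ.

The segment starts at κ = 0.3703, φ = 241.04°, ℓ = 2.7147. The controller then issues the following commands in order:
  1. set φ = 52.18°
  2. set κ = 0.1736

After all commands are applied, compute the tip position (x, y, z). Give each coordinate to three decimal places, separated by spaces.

initial: κ=0.3703, φ=241.04°, ℓ=2.7147
cmd 1: set φ=52.18° → (κ,φ,ℓ)=(0.3703,52.18°,2.7147) → tip=(0.7685,0.9901,2.2800)
cmd 2: set κ=0.1736 → (κ,φ,ℓ)=(0.1736,52.18°,2.7147) → tip=(0.3850,0.4960,2.6153)

0.385 0.496 2.615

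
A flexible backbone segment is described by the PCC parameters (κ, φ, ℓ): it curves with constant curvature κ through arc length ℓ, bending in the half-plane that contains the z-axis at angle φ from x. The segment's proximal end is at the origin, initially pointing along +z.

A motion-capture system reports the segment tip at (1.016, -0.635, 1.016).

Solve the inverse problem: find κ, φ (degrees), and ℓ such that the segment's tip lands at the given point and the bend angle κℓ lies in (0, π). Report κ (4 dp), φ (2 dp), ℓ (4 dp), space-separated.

ρ = √(x²+y²) = √(1.016² + -0.635²) = 1.19812
φ = atan2(y, x) mod 360° = atan2(-0.635, 1.016) = 327.9946°
|p|² = ρ² + z² = 1.19812² + 1.016² = 2.46774
κ = 2ρ / |p|² = 2×1.19812 / 2.46774 = 0.97102
θ = 2·atan2(ρ, z) = 2·atan2(1.19812, 1.016) = 1.73493 rad
ℓ = θ/κ = 1.73493/0.97102 = 1.78670

0.9710 327.99 1.7867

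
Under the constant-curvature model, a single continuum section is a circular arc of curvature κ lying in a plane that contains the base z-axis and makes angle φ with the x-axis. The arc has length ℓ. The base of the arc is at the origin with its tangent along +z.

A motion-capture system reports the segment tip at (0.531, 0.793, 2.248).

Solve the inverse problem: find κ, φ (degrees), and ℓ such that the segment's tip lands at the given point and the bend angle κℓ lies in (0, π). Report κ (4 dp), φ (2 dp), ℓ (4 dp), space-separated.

0.3200 56.19 2.5091

ρ = √(x²+y²) = √(0.531² + 0.793²) = 0.95436
φ = atan2(y, x) mod 360° = atan2(0.793, 0.531) = 56.1934°
|p|² = ρ² + z² = 0.95436² + 2.248² = 5.96431
κ = 2ρ / |p|² = 2×0.95436 / 5.96431 = 0.32002
θ = 2·atan2(ρ, z) = 2·atan2(0.95436, 2.248) = 0.80296 rad
ℓ = θ/κ = 0.80296/0.32002 = 2.50906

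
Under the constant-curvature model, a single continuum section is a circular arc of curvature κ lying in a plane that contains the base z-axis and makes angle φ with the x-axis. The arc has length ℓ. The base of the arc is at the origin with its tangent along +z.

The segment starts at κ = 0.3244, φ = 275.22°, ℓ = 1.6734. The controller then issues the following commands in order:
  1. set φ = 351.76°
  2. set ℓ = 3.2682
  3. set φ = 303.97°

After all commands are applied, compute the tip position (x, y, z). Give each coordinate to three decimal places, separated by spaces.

initial: κ=0.3244, φ=275.22°, ℓ=1.6734
cmd 1: set φ=351.76° → (κ,φ,ℓ)=(0.3244,351.76°,1.6734) → tip=(0.4386,-0.0635,1.5924)
cmd 2: set ℓ=3.2682 → (κ,φ,ℓ)=(0.3244,351.76°,3.2682) → tip=(1.5599,-0.2259,2.6894)
cmd 3: set φ=303.97° → (κ,φ,ℓ)=(0.3244,303.97°,3.2682) → tip=(0.8807,-1.3072,2.6894)

0.881 -1.307 2.689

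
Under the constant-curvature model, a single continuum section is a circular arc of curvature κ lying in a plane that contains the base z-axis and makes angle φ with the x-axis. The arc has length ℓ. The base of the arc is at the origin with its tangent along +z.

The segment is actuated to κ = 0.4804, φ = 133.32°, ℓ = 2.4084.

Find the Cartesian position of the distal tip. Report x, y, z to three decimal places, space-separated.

-0.854 0.905 1.906

θ = κ·ℓ = 0.4804 × 2.4084 = 1.15700 rad
ρ = (1 − cos θ)/κ = (1 − 0.40209)/0.4804 = 1.24460
z = sin θ / κ = 0.91560/0.4804 = 1.90591
x = ρ cos φ = 1.24460 × cos(133.32°) = -0.85389
y = ρ sin φ = 1.24460 × sin(133.32°) = 0.90549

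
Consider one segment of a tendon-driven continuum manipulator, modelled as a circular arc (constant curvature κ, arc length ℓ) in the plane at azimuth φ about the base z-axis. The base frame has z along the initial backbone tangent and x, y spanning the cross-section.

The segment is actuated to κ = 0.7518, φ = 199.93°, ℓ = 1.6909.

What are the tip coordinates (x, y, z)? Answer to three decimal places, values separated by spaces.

-0.881 -0.320 1.271

θ = κ·ℓ = 0.7518 × 1.6909 = 1.27122 rad
ρ = (1 − cos θ)/κ = (1 − 0.29512)/0.7518 = 0.93759
z = sin θ / κ = 0.95546/0.7518 = 1.27090
x = ρ cos φ = 0.93759 × cos(199.93°) = -0.88144
y = ρ sin φ = 0.93759 × sin(199.93°) = -0.31960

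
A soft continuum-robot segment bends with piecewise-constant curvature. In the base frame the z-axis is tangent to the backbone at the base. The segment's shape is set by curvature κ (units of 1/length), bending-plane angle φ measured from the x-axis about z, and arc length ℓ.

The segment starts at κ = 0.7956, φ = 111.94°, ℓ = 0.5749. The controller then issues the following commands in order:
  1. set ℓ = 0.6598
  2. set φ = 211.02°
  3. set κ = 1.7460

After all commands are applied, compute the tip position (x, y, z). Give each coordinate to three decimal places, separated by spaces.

initial: κ=0.7956, φ=111.94°, ℓ=0.5749
cmd 1: set ℓ=0.6598 → (κ,φ,ℓ)=(0.7956,111.94°,0.6598) → tip=(-0.0632,0.1570,0.6299)
cmd 2: set φ=211.02° → (κ,φ,ℓ)=(0.7956,211.02°,0.6598) → tip=(-0.1450,-0.0872,0.6299)
cmd 3: set κ=1.7460 → (κ,φ,ℓ)=(1.7460,211.02°,0.6598) → tip=(-0.2912,-0.1751,0.5232)

-0.291 -0.175 0.523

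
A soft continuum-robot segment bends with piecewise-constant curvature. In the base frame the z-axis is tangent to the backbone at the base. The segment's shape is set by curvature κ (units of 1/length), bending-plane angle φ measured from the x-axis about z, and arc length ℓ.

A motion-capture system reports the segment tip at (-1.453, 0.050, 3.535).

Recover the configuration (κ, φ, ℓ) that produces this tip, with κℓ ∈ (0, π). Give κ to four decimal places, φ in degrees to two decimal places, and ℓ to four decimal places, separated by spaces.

0.1990 178.03 3.9210

ρ = √(x²+y²) = √(-1.453² + 0.050²) = 1.45386
φ = atan2(y, x) mod 360° = atan2(0.050, -1.453) = 178.0291°
|p|² = ρ² + z² = 1.45386² + 3.535² = 14.60993
κ = 2ρ / |p|² = 2×1.45386 / 14.60993 = 0.19902
θ = 2·atan2(ρ, z) = 2·atan2(1.45386, 3.535) = 0.78038 rad
ℓ = θ/κ = 0.78038/0.19902 = 3.92103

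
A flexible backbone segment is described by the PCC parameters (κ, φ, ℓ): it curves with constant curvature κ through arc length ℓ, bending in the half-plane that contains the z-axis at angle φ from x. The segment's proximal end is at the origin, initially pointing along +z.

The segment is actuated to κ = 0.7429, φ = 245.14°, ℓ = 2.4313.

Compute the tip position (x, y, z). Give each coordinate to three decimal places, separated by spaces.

-0.698 -1.506 1.309

θ = κ·ℓ = 0.7429 × 2.4313 = 1.80621 rad
ρ = (1 − cos θ)/κ = (1 − -0.23325)/0.7429 = 1.66005
z = sin θ / κ = 0.97242/0.7429 = 1.30895
x = ρ cos φ = 1.66005 × cos(245.14°) = -0.69789
y = ρ sin φ = 1.66005 × sin(245.14°) = -1.50622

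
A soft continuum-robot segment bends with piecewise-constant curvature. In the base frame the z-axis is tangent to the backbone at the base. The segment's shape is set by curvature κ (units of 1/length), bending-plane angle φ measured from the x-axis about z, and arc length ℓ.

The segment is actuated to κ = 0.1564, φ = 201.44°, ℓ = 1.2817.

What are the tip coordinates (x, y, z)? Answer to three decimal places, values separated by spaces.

θ = κ·ℓ = 0.1564 × 1.2817 = 0.20046 rad
ρ = (1 − cos θ)/κ = (1 − 0.97998)/0.1564 = 0.12803
z = sin θ / κ = 0.19912/0.1564 = 1.27313
x = ρ cos φ = 0.12803 × cos(201.44°) = -0.11917
y = ρ sin φ = 0.12803 × sin(201.44°) = -0.04680

-0.119 -0.047 1.273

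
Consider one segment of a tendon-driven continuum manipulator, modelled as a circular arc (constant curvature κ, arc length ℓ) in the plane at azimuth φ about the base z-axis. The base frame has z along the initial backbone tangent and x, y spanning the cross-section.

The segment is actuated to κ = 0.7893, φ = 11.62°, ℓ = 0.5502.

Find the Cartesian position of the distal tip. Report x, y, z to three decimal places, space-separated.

θ = κ·ℓ = 0.7893 × 0.5502 = 0.43427 rad
ρ = (1 − cos θ)/κ = (1 − 0.90718)/0.7893 = 0.11760
z = sin θ / κ = 0.42075/0.7893 = 0.53307
x = ρ cos φ = 0.11760 × cos(11.62°) = 0.11519
y = ρ sin φ = 0.11760 × sin(11.62°) = 0.02369

0.115 0.024 0.533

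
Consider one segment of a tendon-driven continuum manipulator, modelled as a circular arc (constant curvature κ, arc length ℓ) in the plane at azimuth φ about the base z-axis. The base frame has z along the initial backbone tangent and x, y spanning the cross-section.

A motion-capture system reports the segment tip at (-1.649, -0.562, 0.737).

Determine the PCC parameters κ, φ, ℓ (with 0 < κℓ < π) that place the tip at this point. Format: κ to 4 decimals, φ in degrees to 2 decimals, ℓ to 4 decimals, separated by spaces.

ρ = √(x²+y²) = √(-1.649² + -0.562²) = 1.74214
φ = atan2(y, x) mod 360° = atan2(-0.562, -1.649) = 198.8198°
|p|² = ρ² + z² = 1.74214² + 0.737² = 3.57821
κ = 2ρ / |p|² = 2×1.74214 / 3.57821 = 0.97375
θ = 2·atan2(ρ, z) = 2·atan2(1.74214, 0.737) = 2.34117 rad
ℓ = θ/κ = 2.34117/0.97375 = 2.40429

0.9737 198.82 2.4043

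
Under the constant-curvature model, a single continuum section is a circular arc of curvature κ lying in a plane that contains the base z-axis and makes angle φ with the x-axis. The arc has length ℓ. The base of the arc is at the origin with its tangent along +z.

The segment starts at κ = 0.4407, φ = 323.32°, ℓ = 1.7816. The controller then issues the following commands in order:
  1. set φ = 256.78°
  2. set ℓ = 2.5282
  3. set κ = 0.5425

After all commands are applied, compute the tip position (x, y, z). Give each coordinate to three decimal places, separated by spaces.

-0.338 -1.439 1.807

initial: κ=0.4407, φ=323.32°, ℓ=1.7816
cmd 1: set φ=256.78° → (κ,φ,ℓ)=(0.4407,256.78°,1.7816) → tip=(-0.1519,-0.6466,1.6041)
cmd 2: set ℓ=2.5282 → (κ,φ,ℓ)=(0.4407,256.78°,2.5282) → tip=(-0.2901,-1.2350,2.0366)
cmd 3: set κ=0.5425 → (κ,φ,ℓ)=(0.5425,256.78°,2.5282) → tip=(-0.3381,-1.4393,1.8068)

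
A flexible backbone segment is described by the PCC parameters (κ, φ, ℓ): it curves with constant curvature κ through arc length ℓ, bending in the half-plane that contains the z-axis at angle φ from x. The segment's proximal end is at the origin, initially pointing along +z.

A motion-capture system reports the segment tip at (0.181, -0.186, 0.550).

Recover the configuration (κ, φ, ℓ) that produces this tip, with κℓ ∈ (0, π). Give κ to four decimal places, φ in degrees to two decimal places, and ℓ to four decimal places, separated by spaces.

1.4034 314.22 0.6283

ρ = √(x²+y²) = √(0.181² + -0.186²) = 0.25953
φ = atan2(y, x) mod 360° = atan2(-0.186, 0.181) = 314.2195°
|p|² = ρ² + z² = 0.25953² + 0.550² = 0.36986
κ = 2ρ / |p|² = 2×0.25953 / 0.36986 = 1.40342
θ = 2·atan2(ρ, z) = 2·atan2(0.25953, 0.550) = 0.88179 rad
ℓ = θ/κ = 0.88179/1.40342 = 0.62832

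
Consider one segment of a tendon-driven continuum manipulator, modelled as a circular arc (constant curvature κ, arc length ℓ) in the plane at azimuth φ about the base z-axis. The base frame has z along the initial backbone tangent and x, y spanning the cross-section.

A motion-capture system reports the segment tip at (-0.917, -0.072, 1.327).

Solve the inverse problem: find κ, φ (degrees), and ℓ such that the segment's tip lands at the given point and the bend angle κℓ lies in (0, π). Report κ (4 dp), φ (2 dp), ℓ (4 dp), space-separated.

ρ = √(x²+y²) = √(-0.917² + -0.072²) = 0.91982
φ = atan2(y, x) mod 360° = atan2(-0.072, -0.917) = 184.4895°
|p|² = ρ² + z² = 0.91982² + 1.327² = 2.60700
κ = 2ρ / |p|² = 2×0.91982 / 2.60700 = 0.70566
θ = 2·atan2(ρ, z) = 2·atan2(0.91982, 1.327) = 1.21224 rad
ℓ = θ/κ = 1.21224/0.70566 = 1.71789

0.7057 184.49 1.7179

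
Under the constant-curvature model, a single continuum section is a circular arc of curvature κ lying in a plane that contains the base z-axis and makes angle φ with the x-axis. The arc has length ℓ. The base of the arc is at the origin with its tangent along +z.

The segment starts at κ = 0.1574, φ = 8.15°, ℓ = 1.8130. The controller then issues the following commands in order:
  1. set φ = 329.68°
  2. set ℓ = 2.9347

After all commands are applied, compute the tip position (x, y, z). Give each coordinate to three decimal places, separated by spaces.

initial: κ=0.1574, φ=8.15°, ℓ=1.8130
cmd 1: set φ=329.68° → (κ,φ,ℓ)=(0.1574,329.68°,1.8130) → tip=(0.2218,-0.1297,1.7885)
cmd 2: set ℓ=2.9347 → (κ,φ,ℓ)=(0.1574,329.68°,2.9347) → tip=(0.5748,-0.3361,2.8314)

0.575 -0.336 2.831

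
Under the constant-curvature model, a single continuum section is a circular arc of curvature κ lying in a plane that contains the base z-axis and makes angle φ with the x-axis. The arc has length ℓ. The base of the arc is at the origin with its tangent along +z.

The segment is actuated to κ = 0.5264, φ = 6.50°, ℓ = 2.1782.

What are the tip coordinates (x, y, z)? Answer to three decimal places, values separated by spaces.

θ = κ·ℓ = 0.5264 × 2.1782 = 1.14660 rad
ρ = (1 − cos θ)/κ = (1 − 0.41158)/0.5264 = 1.11781
z = sin θ / κ = 0.91137/0.5264 = 1.73133
x = ρ cos φ = 1.11781 × cos(6.50°) = 1.11063
y = ρ sin φ = 1.11781 × sin(6.50°) = 0.12654

1.111 0.127 1.731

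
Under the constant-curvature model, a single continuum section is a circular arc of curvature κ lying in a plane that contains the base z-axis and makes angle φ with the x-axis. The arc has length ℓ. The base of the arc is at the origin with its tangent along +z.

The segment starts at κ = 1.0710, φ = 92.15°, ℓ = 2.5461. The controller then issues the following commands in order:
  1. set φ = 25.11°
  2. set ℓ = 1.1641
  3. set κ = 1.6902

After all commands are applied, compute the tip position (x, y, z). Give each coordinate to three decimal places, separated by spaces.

0.743 0.348 0.546

initial: κ=1.0710, φ=92.15°, ℓ=2.5461
cmd 1: set φ=25.11° → (κ,φ,ℓ)=(1.0710,25.11°,2.5461) → tip=(1.6193,0.7589,0.3762)
cmd 2: set ℓ=1.1641 → (κ,φ,ℓ)=(1.0710,25.11°,1.1641) → tip=(0.5763,0.2701,0.8851)
cmd 3: set κ=1.6902 → (κ,φ,ℓ)=(1.6902,25.11°,1.1641) → tip=(0.7428,0.3481,0.5457)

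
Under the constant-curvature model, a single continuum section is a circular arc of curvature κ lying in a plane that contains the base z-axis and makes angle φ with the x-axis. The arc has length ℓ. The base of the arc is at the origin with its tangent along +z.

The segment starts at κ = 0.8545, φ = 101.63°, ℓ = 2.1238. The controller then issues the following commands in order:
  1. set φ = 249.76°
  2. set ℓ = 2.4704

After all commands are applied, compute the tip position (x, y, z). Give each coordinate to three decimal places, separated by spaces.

-0.613 -1.663 1.004

initial: κ=0.8545, φ=101.63°, ℓ=2.1238
cmd 1: set φ=249.76° → (κ,φ,ℓ)=(0.8545,249.76°,2.1238) → tip=(-0.5027,-1.3633,1.1356)
cmd 2: set ℓ=2.4704 → (κ,φ,ℓ)=(0.8545,249.76°,2.4704) → tip=(-0.6131,-1.6627,1.0037)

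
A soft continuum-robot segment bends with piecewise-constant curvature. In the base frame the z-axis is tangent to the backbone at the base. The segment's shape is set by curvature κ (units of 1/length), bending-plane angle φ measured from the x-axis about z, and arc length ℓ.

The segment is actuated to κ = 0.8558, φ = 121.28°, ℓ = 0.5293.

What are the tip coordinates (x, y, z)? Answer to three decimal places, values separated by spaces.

θ = κ·ℓ = 0.8558 × 0.5293 = 0.45297 rad
ρ = (1 − cos θ)/κ = (1 − 0.89915)/0.8558 = 0.11784
z = sin θ / κ = 0.43764/0.8558 = 0.51138
x = ρ cos φ = 0.11784 × cos(121.28°) = -0.06119
y = ρ sin φ = 0.11784 × sin(121.28°) = 0.10071

-0.061 0.101 0.511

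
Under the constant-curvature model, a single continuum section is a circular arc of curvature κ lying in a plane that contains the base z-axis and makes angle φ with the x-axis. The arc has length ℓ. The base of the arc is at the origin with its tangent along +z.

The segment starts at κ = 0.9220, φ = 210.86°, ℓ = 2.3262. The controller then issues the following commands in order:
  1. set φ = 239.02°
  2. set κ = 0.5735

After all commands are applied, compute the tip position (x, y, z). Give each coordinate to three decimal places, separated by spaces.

initial: κ=0.9220, φ=210.86°, ℓ=2.3262
cmd 1: set φ=239.02° → (κ,φ,ℓ)=(0.9220,239.02°,2.3262) → tip=(-0.8614,-1.4348,0.9108)
cmd 2: set κ=0.5735 → (κ,φ,ℓ)=(0.5735,239.02°,2.3262) → tip=(-0.6871,-1.1444,1.6951)

-0.687 -1.144 1.695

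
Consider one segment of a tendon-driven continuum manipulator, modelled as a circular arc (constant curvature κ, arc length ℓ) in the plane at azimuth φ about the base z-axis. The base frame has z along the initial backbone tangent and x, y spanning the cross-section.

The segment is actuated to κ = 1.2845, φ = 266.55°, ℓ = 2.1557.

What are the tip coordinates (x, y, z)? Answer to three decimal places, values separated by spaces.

θ = κ·ℓ = 1.2845 × 2.1557 = 2.76900 rad
ρ = (1 − cos θ)/κ = (1 − -0.93139)/1.2845 = 1.50361
z = sin θ / κ = 0.36403/1.2845 = 0.28341
x = ρ cos φ = 1.50361 × cos(266.55°) = -0.09048
y = ρ sin φ = 1.50361 × sin(266.55°) = -1.50088

-0.090 -1.501 0.283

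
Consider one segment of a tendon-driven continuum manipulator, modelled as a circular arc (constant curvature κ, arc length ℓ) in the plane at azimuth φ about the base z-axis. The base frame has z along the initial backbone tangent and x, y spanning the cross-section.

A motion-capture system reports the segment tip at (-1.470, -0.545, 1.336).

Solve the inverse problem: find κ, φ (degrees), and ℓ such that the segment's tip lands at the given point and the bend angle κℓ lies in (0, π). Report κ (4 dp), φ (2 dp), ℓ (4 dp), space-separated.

ρ = √(x²+y²) = √(-1.470² + -0.545²) = 1.56778
φ = atan2(y, x) mod 360° = atan2(-0.545, -1.470) = 200.3422°
|p|² = ρ² + z² = 1.56778² + 1.336² = 4.24282
κ = 2ρ / |p|² = 2×1.56778 / 4.24282 = 0.73903
θ = 2·atan2(ρ, z) = 2·atan2(1.56778, 1.336) = 1.73010 rad
ℓ = θ/κ = 1.73010/0.73903 = 2.34105

0.7390 200.34 2.3411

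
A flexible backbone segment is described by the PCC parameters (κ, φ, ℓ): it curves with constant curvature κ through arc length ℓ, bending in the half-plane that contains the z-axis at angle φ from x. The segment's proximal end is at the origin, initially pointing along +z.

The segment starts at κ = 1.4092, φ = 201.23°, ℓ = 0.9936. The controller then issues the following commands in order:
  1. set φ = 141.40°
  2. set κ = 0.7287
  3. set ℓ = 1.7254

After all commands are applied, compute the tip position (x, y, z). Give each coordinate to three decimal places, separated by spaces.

initial: κ=1.4092, φ=201.23°, ℓ=0.9936
cmd 1: set φ=141.40° → (κ,φ,ℓ)=(1.4092,141.40°,0.9936) → tip=(-0.4604,0.3676,0.6993)
cmd 2: set κ=0.7287 → (κ,φ,ℓ)=(0.7287,141.40°,0.9936) → tip=(-0.2690,0.2148,0.9090)
cmd 3: set ℓ=1.7254 → (κ,φ,ℓ)=(0.7287,141.40°,1.7254) → tip=(-0.7417,0.5921,1.3054)

-0.742 0.592 1.305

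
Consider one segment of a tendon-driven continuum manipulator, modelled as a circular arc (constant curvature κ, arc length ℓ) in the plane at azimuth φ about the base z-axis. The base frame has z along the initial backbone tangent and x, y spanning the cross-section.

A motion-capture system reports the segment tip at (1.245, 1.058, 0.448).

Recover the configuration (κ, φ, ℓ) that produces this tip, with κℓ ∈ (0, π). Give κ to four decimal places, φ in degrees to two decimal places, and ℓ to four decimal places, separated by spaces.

ρ = √(x²+y²) = √(1.245² + 1.058²) = 1.63383
φ = atan2(y, x) mod 360° = atan2(1.058, 1.245) = 40.3579°
|p|² = ρ² + z² = 1.63383² + 0.448² = 2.87009
κ = 2ρ / |p|² = 2×1.63383 / 2.87009 = 1.13852
θ = 2·atan2(ρ, z) = 2·atan2(1.63383, 0.448) = 2.60634 rad
ℓ = θ/κ = 2.60634/1.13852 = 2.28924

1.1385 40.36 2.2892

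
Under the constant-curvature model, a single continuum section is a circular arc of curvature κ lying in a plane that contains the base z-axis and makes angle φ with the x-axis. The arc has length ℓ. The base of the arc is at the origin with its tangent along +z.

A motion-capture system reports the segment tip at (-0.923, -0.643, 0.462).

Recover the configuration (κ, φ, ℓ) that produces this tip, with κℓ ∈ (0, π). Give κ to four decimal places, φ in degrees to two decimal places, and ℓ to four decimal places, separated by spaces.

ρ = √(x²+y²) = √(-0.923² + -0.643²) = 1.12489
φ = atan2(y, x) mod 360° = atan2(-0.643, -0.923) = 214.8627°
|p|² = ρ² + z² = 1.12489² + 0.462² = 1.47882
κ = 2ρ / |p|² = 2×1.12489 / 1.47882 = 1.52133
θ = 2·atan2(ρ, z) = 2·atan2(1.12489, 0.462) = 2.36219 rad
ℓ = θ/κ = 2.36219/1.52133 = 1.55271

1.5213 214.86 1.5527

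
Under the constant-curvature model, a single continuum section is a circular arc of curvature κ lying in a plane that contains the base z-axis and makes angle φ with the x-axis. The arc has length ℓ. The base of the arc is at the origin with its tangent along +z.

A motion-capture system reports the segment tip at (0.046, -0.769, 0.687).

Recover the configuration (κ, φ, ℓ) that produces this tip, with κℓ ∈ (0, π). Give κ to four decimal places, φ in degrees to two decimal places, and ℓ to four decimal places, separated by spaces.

ρ = √(x²+y²) = √(0.046² + -0.769²) = 0.77037
φ = atan2(y, x) mod 360° = atan2(-0.769, 0.046) = 273.4232°
|p|² = ρ² + z² = 0.77037² + 0.687² = 1.06545
κ = 2ρ / |p|² = 2×0.77037 / 1.06545 = 1.44611
θ = 2·atan2(ρ, z) = 2·atan2(0.77037, 0.687) = 1.68509 rad
ℓ = θ/κ = 1.68509/1.44611 = 1.16526

1.4461 273.42 1.1653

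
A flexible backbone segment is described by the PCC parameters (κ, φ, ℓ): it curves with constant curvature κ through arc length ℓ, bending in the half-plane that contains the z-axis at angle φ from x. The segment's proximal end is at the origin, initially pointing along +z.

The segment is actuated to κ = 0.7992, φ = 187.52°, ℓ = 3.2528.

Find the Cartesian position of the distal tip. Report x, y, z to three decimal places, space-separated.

-2.303 -0.304 0.645

θ = κ·ℓ = 0.7992 × 3.2528 = 2.59964 rad
ρ = (1 − cos θ)/κ = (1 − -0.85670)/0.7992 = 2.32320
z = sin θ / κ = 0.51581/0.7992 = 0.64541
x = ρ cos φ = 2.32320 × cos(187.52°) = -2.30322
y = ρ sin φ = 2.32320 × sin(187.52°) = -0.30404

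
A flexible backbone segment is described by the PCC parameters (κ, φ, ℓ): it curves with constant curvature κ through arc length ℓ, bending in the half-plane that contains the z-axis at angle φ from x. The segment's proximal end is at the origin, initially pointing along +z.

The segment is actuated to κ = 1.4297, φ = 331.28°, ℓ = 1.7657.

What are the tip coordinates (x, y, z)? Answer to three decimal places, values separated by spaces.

θ = κ·ℓ = 1.4297 × 1.7657 = 2.52442 rad
ρ = (1 − cos θ)/κ = (1 − -0.81552)/1.4297 = 1.26986
z = sin θ / κ = 0.57873/1.4297 = 0.40479
x = ρ cos φ = 1.26986 × cos(331.28°) = 1.11364
y = ρ sin φ = 1.26986 × sin(331.28°) = -0.61021

1.114 -0.610 0.405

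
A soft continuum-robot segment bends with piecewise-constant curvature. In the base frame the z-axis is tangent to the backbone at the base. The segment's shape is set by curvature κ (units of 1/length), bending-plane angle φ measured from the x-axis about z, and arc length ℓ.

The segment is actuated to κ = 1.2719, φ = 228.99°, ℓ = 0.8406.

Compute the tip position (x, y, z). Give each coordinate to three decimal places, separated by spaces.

θ = κ·ℓ = 1.2719 × 0.8406 = 1.06916 rad
ρ = (1 − cos θ)/κ = (1 − 0.48086)/1.2719 = 0.40816
z = sin θ / κ = 0.87680/1.2719 = 0.68936
x = ρ cos φ = 0.40816 × cos(228.99°) = -0.26783
y = ρ sin φ = 0.40816 × sin(228.99°) = -0.30800

-0.268 -0.308 0.689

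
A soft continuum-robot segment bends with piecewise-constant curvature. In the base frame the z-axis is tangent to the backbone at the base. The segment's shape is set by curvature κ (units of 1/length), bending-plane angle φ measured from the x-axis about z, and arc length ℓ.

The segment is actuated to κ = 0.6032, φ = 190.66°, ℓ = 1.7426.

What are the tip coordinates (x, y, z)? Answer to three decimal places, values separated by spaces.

-0.820 -0.154 1.439

θ = κ·ℓ = 0.6032 × 1.7426 = 1.05114 rad
ρ = (1 − cos θ)/κ = (1 − 0.49659)/0.6032 = 0.83457
z = sin θ / κ = 0.86799/0.6032 = 1.43897
x = ρ cos φ = 0.83457 × cos(190.66°) = -0.82017
y = ρ sin φ = 0.83457 × sin(190.66°) = -0.15438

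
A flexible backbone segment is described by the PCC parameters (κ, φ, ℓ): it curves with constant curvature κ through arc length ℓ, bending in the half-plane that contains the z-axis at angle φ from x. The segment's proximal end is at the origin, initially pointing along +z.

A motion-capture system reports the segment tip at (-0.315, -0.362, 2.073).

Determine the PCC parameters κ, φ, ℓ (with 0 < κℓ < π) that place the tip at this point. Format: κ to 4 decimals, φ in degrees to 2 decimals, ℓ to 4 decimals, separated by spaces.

0.2120 228.97 2.1463

ρ = √(x²+y²) = √(-0.315² + -0.362²) = 0.47986
φ = atan2(y, x) mod 360° = atan2(-0.362, -0.315) = 228.9713°
|p|² = ρ² + z² = 0.47986² + 2.073² = 4.52760
κ = 2ρ / |p|² = 2×0.47986 / 4.52760 = 0.21197
θ = 2·atan2(ρ, z) = 2·atan2(0.47986, 2.073) = 0.45495 rad
ℓ = θ/κ = 0.45495/0.21197 = 2.14628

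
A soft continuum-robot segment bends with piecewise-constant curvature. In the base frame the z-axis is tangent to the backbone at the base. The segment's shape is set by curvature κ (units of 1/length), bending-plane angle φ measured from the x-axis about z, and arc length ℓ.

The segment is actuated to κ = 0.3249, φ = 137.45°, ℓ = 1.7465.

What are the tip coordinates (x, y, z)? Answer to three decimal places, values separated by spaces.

-0.355 0.326 1.654

θ = κ·ℓ = 0.3249 × 1.7465 = 0.56744 rad
ρ = (1 − cos θ)/κ = (1 − 0.84328)/0.3249 = 0.48236
z = sin θ / κ = 0.53747/0.3249 = 1.65427
x = ρ cos φ = 0.48236 × cos(137.45°) = -0.35535
y = ρ sin φ = 0.48236 × sin(137.45°) = 0.32619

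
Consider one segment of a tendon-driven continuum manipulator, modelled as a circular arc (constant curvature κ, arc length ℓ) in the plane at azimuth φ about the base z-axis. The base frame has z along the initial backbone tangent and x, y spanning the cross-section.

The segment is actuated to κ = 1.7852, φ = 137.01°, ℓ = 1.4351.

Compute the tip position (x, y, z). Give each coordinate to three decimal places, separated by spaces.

θ = κ·ℓ = 1.7852 × 1.4351 = 2.56194 rad
ρ = (1 − cos θ)/κ = (1 − -0.83665)/1.7852 = 1.02882
z = sin θ / κ = 0.54773/1.7852 = 0.30682
x = ρ cos φ = 1.02882 × cos(137.01°) = -0.75256
y = ρ sin φ = 1.02882 × sin(137.01°) = 0.70152

-0.753 0.702 0.307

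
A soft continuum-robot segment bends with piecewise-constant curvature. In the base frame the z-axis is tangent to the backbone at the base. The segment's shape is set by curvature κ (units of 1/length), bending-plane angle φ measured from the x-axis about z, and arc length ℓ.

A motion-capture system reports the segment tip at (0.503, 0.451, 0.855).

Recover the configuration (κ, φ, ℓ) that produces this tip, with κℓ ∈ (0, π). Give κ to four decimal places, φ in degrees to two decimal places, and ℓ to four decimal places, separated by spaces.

1.1379 41.88 1.1754

ρ = √(x²+y²) = √(0.503² + 0.451²) = 0.67558
φ = atan2(y, x) mod 360° = atan2(0.451, 0.503) = 41.8800°
|p|² = ρ² + z² = 0.67558² + 0.855² = 1.18743
κ = 2ρ / |p|² = 2×0.67558 / 1.18743 = 1.13788
θ = 2·atan2(ρ, z) = 2·atan2(0.67558, 0.855) = 1.33742 rad
ℓ = θ/κ = 1.33742/1.13788 = 1.17535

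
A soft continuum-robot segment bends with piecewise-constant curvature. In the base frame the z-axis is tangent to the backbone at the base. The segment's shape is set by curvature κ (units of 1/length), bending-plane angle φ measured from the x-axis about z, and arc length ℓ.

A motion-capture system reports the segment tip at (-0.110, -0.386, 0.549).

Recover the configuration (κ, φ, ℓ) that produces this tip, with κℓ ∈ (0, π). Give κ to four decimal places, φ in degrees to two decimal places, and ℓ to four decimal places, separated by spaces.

1.7357 254.09 0.7274

ρ = √(x²+y²) = √(-0.110² + -0.386²) = 0.40137
φ = atan2(y, x) mod 360° = atan2(-0.386, -0.110) = 254.0938°
|p|² = ρ² + z² = 0.40137² + 0.549² = 0.46250
κ = 2ρ / |p|² = 2×0.40137 / 0.46250 = 1.73566
θ = 2·atan2(ρ, z) = 2·atan2(0.40137, 0.549) = 1.26258 rad
ℓ = θ/κ = 1.26258/1.73566 = 0.72743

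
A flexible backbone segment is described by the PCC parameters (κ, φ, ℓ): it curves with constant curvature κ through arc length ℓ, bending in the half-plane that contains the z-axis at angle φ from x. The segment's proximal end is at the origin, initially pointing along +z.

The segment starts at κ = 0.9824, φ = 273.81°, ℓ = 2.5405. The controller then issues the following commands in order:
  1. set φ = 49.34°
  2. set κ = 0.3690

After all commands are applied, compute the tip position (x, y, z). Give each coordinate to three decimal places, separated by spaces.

initial: κ=0.9824, φ=273.81°, ℓ=2.5405
cmd 1: set φ=49.34° → (κ,φ,ℓ)=(0.9824,49.34°,2.5405) → tip=(1.1929,1.3889,0.6126)
cmd 2: set κ=0.3690 → (κ,φ,ℓ)=(0.3690,49.34°,2.5405) → tip=(0.7207,0.8391,2.1844)

0.721 0.839 2.184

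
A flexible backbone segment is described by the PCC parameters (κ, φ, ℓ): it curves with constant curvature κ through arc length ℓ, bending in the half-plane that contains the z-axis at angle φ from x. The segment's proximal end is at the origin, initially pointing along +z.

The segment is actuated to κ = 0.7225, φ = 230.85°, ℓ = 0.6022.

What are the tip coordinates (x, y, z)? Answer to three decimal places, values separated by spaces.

θ = κ·ℓ = 0.7225 × 0.6022 = 0.43509 rad
ρ = (1 − cos θ)/κ = (1 − 0.90683)/0.7225 = 0.12895
z = sin θ / κ = 0.42149/0.7225 = 0.58338
x = ρ cos φ = 0.12895 × cos(230.85°) = -0.08141
y = ρ sin φ = 0.12895 × sin(230.85°) = -0.10000

-0.081 -0.100 0.583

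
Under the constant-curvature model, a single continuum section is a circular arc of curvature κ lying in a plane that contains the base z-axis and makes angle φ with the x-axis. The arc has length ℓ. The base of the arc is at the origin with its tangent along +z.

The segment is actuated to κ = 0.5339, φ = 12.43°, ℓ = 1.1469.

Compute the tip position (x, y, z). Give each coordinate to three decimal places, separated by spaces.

θ = κ·ℓ = 0.5339 × 1.1469 = 0.61233 rad
ρ = (1 − cos θ)/κ = (1 − 0.81831)/0.5339 = 0.34031
z = sin θ / κ = 0.57478/0.5339 = 1.07656
x = ρ cos φ = 0.34031 × cos(12.43°) = 0.33233
y = ρ sin φ = 0.34031 × sin(12.43°) = 0.07325

0.332 0.073 1.077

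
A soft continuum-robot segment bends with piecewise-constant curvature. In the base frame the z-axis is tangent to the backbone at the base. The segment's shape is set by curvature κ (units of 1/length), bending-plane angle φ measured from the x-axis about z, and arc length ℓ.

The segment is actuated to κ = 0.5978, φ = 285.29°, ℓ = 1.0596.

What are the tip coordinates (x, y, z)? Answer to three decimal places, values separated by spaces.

0.086 -0.313 0.990

θ = κ·ℓ = 0.5978 × 1.0596 = 0.63343 rad
ρ = (1 − cos θ)/κ = (1 − 0.80600)/0.5978 = 0.32452
z = sin θ / κ = 0.59191/0.5978 = 0.99015
x = ρ cos φ = 0.32452 × cos(285.29°) = 0.08558
y = ρ sin φ = 0.32452 × sin(285.29°) = -0.31303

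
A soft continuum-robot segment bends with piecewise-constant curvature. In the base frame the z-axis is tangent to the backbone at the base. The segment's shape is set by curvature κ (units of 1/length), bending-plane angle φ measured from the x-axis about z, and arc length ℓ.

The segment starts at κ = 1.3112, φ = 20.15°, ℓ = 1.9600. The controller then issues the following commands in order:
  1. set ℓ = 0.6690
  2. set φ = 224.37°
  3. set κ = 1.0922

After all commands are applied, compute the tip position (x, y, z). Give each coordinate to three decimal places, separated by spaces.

initial: κ=1.3112, φ=20.15°, ℓ=1.9600
cmd 1: set ℓ=0.6690 → (κ,φ,ℓ)=(1.3112,20.15°,0.6690) → tip=(0.2582,0.0948,0.5864)
cmd 2: set φ=224.37° → (κ,φ,ℓ)=(1.3112,224.37°,0.6690) → tip=(-0.1966,-0.1924,0.5864)
cmd 3: set κ=1.0922 → (κ,φ,ℓ)=(1.0922,224.37°,0.6690) → tip=(-0.1671,-0.1634,0.6110)

-0.167 -0.163 0.611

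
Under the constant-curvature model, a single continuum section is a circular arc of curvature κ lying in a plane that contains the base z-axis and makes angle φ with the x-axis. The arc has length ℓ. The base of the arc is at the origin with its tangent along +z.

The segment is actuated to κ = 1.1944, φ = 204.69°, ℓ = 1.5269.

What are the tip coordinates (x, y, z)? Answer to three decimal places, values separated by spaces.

θ = κ·ℓ = 1.1944 × 1.5269 = 1.82373 rad
ρ = (1 − cos θ)/κ = (1 − -0.25024)/1.1944 = 1.04676
z = sin θ / κ = 0.96818/1.1944 = 0.81060
x = ρ cos φ = 1.04676 × cos(204.69°) = -0.95106
y = ρ sin φ = 1.04676 × sin(204.69°) = -0.43724

-0.951 -0.437 0.811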